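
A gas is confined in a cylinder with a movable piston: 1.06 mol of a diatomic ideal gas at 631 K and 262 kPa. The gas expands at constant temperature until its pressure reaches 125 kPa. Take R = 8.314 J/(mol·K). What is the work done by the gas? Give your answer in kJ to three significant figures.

Isothermal process: W = nRT ln(V₂/V₁) = nRT ln(P₁/P₂).
W = (1.06)(8.314)(631) × ln(262/125)
  = 5561 × ln(2.096) = 5561 × 0.74
W_by_gas = 4115 J.

W ≈ 4.12 kJ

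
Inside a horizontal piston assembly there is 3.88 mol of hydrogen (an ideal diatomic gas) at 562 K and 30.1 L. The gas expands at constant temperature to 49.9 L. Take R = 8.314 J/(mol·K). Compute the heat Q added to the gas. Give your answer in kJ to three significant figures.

Q ≈ 9.16 kJ

Isothermal ⇒ ΔU = 0, so Q = W = nRT ln(V₂/V₁).
Q = (3.88)(8.314)(562) ln(49.9/30.1) = 18129 × 0.5055 = 9164 J.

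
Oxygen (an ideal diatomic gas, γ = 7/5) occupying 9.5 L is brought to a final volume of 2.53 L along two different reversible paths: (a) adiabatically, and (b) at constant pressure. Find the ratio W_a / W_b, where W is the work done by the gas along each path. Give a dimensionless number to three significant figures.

W_a / W_b ≈ 2.38

Path (a) adiabatic: W = P₁V₁(1 − (V₁/V₂)^(γ−1))/(γ−1) → W_a/(P₁V₁) = -1.744.
Path (b) isobaric: W = P₁(V₂ − V₁) → W_b/(P₁V₁) = -0.7337.
W_a / W_b = -1.744 / -0.7337 = 2.377.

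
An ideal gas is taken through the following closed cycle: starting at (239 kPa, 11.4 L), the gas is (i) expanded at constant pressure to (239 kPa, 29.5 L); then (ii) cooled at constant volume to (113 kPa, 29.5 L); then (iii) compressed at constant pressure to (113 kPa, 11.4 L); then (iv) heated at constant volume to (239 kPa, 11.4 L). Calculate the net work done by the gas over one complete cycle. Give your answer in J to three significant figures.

W_net ≈ 2280 J

Constant-volume legs do no work.
W(i) = (239)(29.5 − 11.4) = 4326 J; W(iii) = (113)(11.4 − 29.5) = -2045 J.
W_net = 4326 − 2045 = 2281 J (the clockwise enclosed area).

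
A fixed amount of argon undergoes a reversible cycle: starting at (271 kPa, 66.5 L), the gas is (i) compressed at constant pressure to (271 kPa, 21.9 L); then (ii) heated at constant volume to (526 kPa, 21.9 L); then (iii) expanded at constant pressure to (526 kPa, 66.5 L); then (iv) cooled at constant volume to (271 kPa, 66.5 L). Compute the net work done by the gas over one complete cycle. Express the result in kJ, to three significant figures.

W_net ≈ 11.4 kJ

Constant-volume legs do no work.
W(i) = (271)(21.9 − 66.5) = -12087 J; W(iii) = (526)(66.5 − 21.9) = 23460 J.
W_net = -12087 + 23460 = 11373 J (the clockwise enclosed area).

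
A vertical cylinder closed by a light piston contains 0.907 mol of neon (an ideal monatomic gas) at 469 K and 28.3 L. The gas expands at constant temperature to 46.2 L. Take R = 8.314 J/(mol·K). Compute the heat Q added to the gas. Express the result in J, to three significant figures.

Isothermal ⇒ ΔU = 0, so Q = W = nRT ln(V₂/V₁).
Q = (0.907)(8.314)(469) ln(46.2/28.3) = 3537 × 0.4901 = 1733 J.

Q ≈ 1730 J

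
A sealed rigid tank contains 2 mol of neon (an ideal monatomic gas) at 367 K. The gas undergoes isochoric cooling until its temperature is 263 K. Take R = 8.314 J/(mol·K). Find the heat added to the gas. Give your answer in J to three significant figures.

Q ≈ -2590 J

Constant volume ⇒ W = 0, so Q = ΔU = nCᵥΔT with Cᵥ = 3R/2 = 12.47 J/(mol·K).
ΔU = (2)(12.47)(263 − 367) = -2594 J.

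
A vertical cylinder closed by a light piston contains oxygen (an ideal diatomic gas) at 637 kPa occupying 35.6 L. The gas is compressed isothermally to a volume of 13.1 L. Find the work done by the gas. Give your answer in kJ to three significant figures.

Isothermal: W = nRT ln(V₂/V₁) = P₁V₁ ln(V₂/V₁).
P₁V₁ = (637 kPa)(35.6 L) = 22677 J.
W = 22677 × ln(13.1/35.6) = 22677 × -0.9997
W_by_gas = -22671 J.

W ≈ -22.7 kJ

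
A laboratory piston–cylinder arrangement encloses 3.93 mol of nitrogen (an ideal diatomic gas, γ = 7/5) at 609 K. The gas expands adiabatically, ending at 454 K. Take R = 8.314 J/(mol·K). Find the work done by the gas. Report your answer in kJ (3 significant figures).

W ≈ 12.7 kJ

Adiabatic ⇒ Q = 0, so W_by = −ΔU = nCᵥ(T₁ − T₂).
Cᵥ = 5R/2 = 20.79 J/(mol·K).
W = (3.93)(20.79)(609 − 454) = 12661 J.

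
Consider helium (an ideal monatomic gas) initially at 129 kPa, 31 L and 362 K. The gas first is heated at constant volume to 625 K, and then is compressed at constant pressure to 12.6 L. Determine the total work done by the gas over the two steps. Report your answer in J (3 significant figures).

Step 1 (isochoric): W = 0 (constant volume).
After step 1: P = 222.7 kPa (V unchanged).
Step 2 (isobaric): W = PΔV = (222.7 kPa)(12.6 − 31 L) = -4098 J.
W_total = 0 − 4098 = -4098 J.

W_total ≈ -4100 J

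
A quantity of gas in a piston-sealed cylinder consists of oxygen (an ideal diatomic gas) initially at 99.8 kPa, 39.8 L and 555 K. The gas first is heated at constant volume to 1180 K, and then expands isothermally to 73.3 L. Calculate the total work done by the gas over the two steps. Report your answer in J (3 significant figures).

W_total ≈ 5160 J

Step 1 (isochoric): W = 0 (constant volume).
After step 1: P = 212.2 kPa (V unchanged).
Step 2 (isothermal): W = P₁V₁ ln(V₂/V₁) = (8445) ln(73.3/39.8) = 5157 J.
W_total = 0 + 5157 = 5157 J.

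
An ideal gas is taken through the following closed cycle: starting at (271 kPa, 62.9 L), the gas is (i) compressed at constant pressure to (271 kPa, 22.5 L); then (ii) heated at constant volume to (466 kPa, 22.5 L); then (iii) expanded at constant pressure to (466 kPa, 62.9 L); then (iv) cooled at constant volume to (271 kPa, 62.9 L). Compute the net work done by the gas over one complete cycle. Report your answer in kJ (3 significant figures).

W_net ≈ 7.88 kJ

Constant-volume legs do no work.
W(i) = (271)(22.5 − 62.9) = -10948 J; W(iii) = (466)(62.9 − 22.5) = 18826 J.
W_net = -10948 + 18826 = 7878 J (the clockwise enclosed area).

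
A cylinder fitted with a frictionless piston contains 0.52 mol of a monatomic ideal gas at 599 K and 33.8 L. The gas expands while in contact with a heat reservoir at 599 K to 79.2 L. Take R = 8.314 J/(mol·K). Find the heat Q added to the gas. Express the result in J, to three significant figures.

Isothermal ⇒ ΔU = 0, so Q = W = nRT ln(V₂/V₁).
Q = (0.52)(8.314)(599) ln(79.2/33.8) = 2590 × 0.8515 = 2205 J.

Q ≈ 2210 J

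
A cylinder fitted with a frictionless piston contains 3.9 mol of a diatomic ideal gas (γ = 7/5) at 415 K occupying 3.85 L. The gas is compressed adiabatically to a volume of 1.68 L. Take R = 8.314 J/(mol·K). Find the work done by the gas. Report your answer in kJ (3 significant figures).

W ≈ -13.2 kJ

Adiabatic: TV^(γ−1) = const with γ = 7/5.
T₂ = T₁ (V₁/V₂)^(γ−1) = 415 × (3.85/1.68)^0.4 = 415 × 1.393 = 578.2 K.
W_by = nCᵥ(T₁ − T₂) = (3.9)(20.79)(415 − 578.2) = -13233 J.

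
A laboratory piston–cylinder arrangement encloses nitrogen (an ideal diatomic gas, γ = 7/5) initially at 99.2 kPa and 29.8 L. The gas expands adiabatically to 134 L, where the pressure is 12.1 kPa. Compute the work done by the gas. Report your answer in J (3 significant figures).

W ≈ 3340 J

Adiabatic: W = (P₁V₁ − P₂V₂)/(γ − 1) with γ = 7/5.
P₁V₁ = 2956 J, P₂V₂ = 1621 J.
W = (2956 − 1621) / 0.4 = 3337 J.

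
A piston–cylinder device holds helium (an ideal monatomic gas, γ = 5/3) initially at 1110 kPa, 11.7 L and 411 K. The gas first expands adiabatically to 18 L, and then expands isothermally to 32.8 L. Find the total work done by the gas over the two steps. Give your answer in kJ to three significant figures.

Step 1 (adiabatic): W = (P₁V₁ − P₂V₂)/(γ−1) = (12987 − 9745)/0.667 = 4863 J.
After step 1: P = 541.4 kPa, V = 18 L, T = 308.4 K.
Step 2 (isothermal): W = P₁V₁ ln(V₂/V₁) = (9745) ln(32.8/18) = 5848 J.
W_total = 4863 + 5848 = 10711 J.

W_total ≈ 10.7 kJ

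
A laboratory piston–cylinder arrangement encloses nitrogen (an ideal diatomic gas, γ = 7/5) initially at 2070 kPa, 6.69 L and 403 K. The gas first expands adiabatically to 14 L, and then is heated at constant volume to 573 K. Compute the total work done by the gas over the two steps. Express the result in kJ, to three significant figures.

W_total ≈ 8.85 kJ

Step 1 (adiabatic): W = (P₁V₁ − P₂V₂)/(γ−1) = (13848 − 10307)/0.4 = 8854 J.
Step 2 (isochoric): W = 0 (constant volume).
W_total = 8854 + 0 = 8854 J.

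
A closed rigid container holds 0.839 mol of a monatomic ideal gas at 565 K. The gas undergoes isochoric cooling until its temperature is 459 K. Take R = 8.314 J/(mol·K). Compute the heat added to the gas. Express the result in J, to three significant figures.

Constant volume ⇒ W = 0, so Q = ΔU = nCᵥΔT with Cᵥ = 3R/2 = 12.47 J/(mol·K).
ΔU = (0.839)(12.47)(459 − 565) = -1109 J.

Q ≈ -1110 J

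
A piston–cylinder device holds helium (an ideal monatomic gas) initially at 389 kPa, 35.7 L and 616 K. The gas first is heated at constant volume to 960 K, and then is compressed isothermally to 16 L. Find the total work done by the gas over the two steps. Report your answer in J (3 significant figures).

Step 1 (isochoric): W = 0 (constant volume).
After step 1: P = 606.2 kPa (V unchanged).
Step 2 (isothermal): W = P₁V₁ ln(V₂/V₁) = (21643) ln(16/35.7) = -17369 J.
W_total = 0 − 17369 = -17369 J.

W_total ≈ -17400 J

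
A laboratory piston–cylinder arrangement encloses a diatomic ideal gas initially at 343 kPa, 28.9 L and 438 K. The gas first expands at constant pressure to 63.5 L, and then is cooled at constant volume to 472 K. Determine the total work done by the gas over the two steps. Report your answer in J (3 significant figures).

W_total ≈ 11900 J

Step 1 (isobaric): W = PΔV = (343 kPa)(63.5 − 28.9 L) = 11868 J.
Step 2 (isochoric): W = 0 (constant volume).
W_total = 11868 + 0 = 11868 J.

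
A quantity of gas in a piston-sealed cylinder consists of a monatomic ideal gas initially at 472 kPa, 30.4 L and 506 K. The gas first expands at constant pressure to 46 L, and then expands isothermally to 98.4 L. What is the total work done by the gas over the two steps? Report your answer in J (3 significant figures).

Step 1 (isobaric): W = PΔV = (472 kPa)(46 − 30.4 L) = 7363 J.
After step 1: P = 472 kPa, V = 46 L, T = 765.7 K.
Step 2 (isothermal): W = P₁V₁ ln(V₂/V₁) = (21712) ln(98.4/46) = 16510 J.
W_total = 7363 + 16510 = 23873 J.

W_total ≈ 23900 J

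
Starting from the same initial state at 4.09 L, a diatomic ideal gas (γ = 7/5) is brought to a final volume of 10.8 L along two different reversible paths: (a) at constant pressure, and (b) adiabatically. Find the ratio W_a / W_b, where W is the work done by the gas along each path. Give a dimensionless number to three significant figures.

Path (a) isobaric: W = P₁(V₂ − V₁) → W_a/(P₁V₁) = 1.641.
Path (b) adiabatic: W = P₁V₁(1 − (V₁/V₂)^(γ−1))/(γ−1) → W_b/(P₁V₁) = 0.8046.
W_a / W_b = 1.641 / 0.8046 = 2.039.

W_a / W_b ≈ 2.04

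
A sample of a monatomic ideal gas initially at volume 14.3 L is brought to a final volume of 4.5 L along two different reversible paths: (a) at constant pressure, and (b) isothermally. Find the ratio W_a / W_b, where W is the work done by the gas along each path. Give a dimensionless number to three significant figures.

W_a / W_b ≈ 0.593

Path (a) isobaric: W = P₁(V₂ − V₁) → W_a/(P₁V₁) = -0.6853.
Path (b) isothermal: W = P₁V₁ ln(V₂/V₁) → W_b/(P₁V₁) = -1.156.
W_a / W_b = -0.6853 / -1.156 = 0.5927.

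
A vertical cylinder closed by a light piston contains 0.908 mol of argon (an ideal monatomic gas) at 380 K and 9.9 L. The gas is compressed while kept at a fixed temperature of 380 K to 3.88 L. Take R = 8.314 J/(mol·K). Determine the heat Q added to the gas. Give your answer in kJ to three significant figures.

Q ≈ -2.69 kJ

Isothermal ⇒ ΔU = 0, so Q = W = nRT ln(V₂/V₁).
Q = (0.908)(8.314)(380) ln(3.88/9.9) = 2869 × -0.9367 = -2687 J.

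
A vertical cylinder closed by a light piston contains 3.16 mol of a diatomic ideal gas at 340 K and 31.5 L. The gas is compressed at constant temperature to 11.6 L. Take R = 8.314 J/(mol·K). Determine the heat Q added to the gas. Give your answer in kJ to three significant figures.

Isothermal ⇒ ΔU = 0, so Q = W = nRT ln(V₂/V₁).
Q = (3.16)(8.314)(340) ln(11.6/31.5) = 8933 × -0.999 = -8923 J.

Q ≈ -8.92 kJ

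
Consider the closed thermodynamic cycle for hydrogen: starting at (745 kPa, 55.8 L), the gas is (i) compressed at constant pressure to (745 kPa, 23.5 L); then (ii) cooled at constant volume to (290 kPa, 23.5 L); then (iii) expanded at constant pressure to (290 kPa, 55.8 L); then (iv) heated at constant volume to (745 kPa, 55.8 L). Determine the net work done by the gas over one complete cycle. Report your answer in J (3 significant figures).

W_net ≈ -14700 J

Constant-volume legs do no work.
W(i) = (745)(23.5 − 55.8) = -24063 J; W(iii) = (290)(55.8 − 23.5) = 9367 J.
W_net = -24063 + 9367 = -14696 J (the counter-clockwise enclosed area).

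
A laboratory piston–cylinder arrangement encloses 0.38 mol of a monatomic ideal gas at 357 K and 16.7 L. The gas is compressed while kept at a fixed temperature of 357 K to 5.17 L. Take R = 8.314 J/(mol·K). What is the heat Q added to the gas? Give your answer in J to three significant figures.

Isothermal ⇒ ΔU = 0, so Q = W = nRT ln(V₂/V₁).
Q = (0.38)(8.314)(357) ln(5.17/16.7) = 1128 × -1.173 = -1322 J.

Q ≈ -1320 J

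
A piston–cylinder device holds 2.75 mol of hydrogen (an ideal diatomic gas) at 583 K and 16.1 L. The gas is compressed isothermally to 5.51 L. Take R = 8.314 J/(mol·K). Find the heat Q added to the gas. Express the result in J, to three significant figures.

Q ≈ -14300 J

Isothermal ⇒ ΔU = 0, so Q = W = nRT ln(V₂/V₁).
Q = (2.75)(8.314)(583) ln(5.51/16.1) = 13329 × -1.072 = -14293 J.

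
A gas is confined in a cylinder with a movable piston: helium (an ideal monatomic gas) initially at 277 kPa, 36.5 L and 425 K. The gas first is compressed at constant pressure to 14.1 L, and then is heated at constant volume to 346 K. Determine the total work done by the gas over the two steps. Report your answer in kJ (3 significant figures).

W_total ≈ -6.20 kJ

Step 1 (isobaric): W = PΔV = (277 kPa)(14.1 − 36.5 L) = -6205 J.
Step 2 (isochoric): W = 0 (constant volume).
W_total = -6205 + 0 = -6205 J.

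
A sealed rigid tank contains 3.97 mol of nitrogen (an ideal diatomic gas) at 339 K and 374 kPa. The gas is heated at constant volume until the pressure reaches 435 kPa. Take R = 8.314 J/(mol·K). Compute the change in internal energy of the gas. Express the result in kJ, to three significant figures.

ΔU ≈ 4.56 kJ

Constant volume ⇒ W = 0, so Q = ΔU = nCᵥΔT with Cᵥ = 5R/2 = 20.79 J/(mol·K).
At constant V, T₂/T₁ = P₂/P₁ ⇒ ΔT = T₁(P₂/P₁ − 1) = 339·(435/374 − 1) = 55.29 K.
ΔU = (3.97)(20.79)(55.29) = 4562 J.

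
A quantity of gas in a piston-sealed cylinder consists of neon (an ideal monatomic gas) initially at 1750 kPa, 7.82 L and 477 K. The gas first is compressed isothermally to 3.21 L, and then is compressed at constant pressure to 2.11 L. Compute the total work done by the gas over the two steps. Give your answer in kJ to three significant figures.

Step 1 (isothermal): W = P₁V₁ ln(V₂/V₁) = (13685) ln(3.21/7.82) = -12185 J.
After step 1: P = 4263 kPa, V = 3.21 L, T = 477 K.
Step 2 (isobaric): W = PΔV = (4263 kPa)(2.11 − 3.21 L) = -4690 J.
W_total = -12185 − 4690 = -16875 J.

W_total ≈ -16.9 kJ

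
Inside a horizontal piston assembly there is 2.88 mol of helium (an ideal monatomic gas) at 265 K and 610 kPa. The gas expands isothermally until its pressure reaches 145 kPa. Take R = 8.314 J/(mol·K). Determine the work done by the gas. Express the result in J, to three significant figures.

Isothermal process: W = nRT ln(V₂/V₁) = nRT ln(P₁/P₂).
W = (2.88)(8.314)(265) × ln(610/145)
  = 6345 × ln(4.207) = 6345 × 1.437
W_by_gas = 9116 J.

W ≈ 9120 J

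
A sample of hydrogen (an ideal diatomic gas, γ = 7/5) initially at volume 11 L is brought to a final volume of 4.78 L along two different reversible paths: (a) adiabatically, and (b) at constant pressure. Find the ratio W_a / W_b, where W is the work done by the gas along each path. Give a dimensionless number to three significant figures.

W_a / W_b ≈ 1.75

Path (a) adiabatic: W = P₁V₁(1 − (V₁/V₂)^(γ−1))/(γ−1) → W_a/(P₁V₁) = -0.9892.
Path (b) isobaric: W = P₁(V₂ − V₁) → W_b/(P₁V₁) = -0.5655.
W_a / W_b = -0.9892 / -0.5655 = 1.749.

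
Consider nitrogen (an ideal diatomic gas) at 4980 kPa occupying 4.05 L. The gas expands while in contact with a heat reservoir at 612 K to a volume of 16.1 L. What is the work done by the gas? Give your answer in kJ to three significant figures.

W ≈ 27.8 kJ

Isothermal: W = nRT ln(V₂/V₁) = P₁V₁ ln(V₂/V₁).
P₁V₁ = (4980 kPa)(4.05 L) = 20169 J.
W = 20169 × ln(16.1/4.05) = 20169 × 1.38
W_by_gas = 27835 J.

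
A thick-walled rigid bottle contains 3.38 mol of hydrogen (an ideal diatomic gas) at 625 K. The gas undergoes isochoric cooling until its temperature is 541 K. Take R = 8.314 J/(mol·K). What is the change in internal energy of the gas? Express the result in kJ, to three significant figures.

ΔU ≈ -5.90 kJ

Constant volume ⇒ W = 0, so Q = ΔU = nCᵥΔT with Cᵥ = 5R/2 = 20.79 J/(mol·K).
ΔU = (3.38)(20.79)(541 − 625) = -5901 J.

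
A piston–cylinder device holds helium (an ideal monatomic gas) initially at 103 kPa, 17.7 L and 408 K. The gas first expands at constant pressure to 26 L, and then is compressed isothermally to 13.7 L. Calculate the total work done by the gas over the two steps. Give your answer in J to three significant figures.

W_total ≈ -861 J

Step 1 (isobaric): W = PΔV = (103 kPa)(26 − 17.7 L) = 854.9 J.
After step 1: P = 103 kPa, V = 26 L, T = 599.3 K.
Step 2 (isothermal): W = P₁V₁ ln(V₂/V₁) = (2678) ln(13.7/26) = -1716 J.
W_total = 854.9 − 1716 = -860.9 J.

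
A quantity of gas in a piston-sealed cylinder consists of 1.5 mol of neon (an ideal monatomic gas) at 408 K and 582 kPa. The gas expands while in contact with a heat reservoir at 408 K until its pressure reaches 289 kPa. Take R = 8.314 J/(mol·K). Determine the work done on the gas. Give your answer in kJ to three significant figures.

Isothermal process: W = nRT ln(V₂/V₁) = nRT ln(P₁/P₂).
W = (1.5)(8.314)(408) × ln(582/289)
  = 5088 × ln(2.014) = 5088 × 0.7
W_by_gas = 3562 J; work on gas = −W_by = -3562 J.

W ≈ -3.56 kJ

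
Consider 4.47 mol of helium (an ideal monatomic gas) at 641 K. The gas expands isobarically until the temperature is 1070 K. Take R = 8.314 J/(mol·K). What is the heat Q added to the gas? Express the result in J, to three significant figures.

Isobaric: W = nRΔT = (4.47)(8.314)(429) = 15943 J.
ΔU = nCᵥΔT with Cᵥ = 3R/2: ΔU = (4.47)(12.47)(429) = 23915 J.
Q = ΔU + W = 23915 + 15943 = 39858 J.

Q ≈ 39900 J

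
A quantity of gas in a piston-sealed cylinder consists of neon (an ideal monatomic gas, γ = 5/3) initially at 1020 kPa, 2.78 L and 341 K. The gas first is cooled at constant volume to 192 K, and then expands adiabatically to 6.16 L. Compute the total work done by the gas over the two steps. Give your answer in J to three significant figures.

W_total ≈ 986 J

Step 1 (isochoric): W = 0 (constant volume).
After step 1: P = 574.3 kPa (V unchanged).
Step 2 (adiabatic): W = (P₁V₁ − P₂V₂)/(γ−1) = (1597 − 939.4)/0.667 = 985.8 J.
W_total = 0 + 985.8 = 985.8 J.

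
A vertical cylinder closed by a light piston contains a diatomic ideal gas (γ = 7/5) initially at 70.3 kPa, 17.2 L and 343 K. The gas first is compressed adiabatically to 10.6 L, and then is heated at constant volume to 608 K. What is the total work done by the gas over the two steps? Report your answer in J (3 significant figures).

Step 1 (adiabatic): W = (P₁V₁ − P₂V₂)/(γ−1) = (1209 − 1467)/0.4 = -645.8 J.
Step 2 (isochoric): W = 0 (constant volume).
W_total = -645.8 + 0 = -645.8 J.

W_total ≈ -646 J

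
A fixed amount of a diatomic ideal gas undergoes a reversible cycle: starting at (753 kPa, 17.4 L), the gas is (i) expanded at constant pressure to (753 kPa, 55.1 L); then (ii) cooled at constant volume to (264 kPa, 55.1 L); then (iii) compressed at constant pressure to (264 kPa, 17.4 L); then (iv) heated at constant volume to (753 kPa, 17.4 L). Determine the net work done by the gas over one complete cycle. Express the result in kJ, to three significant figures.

Constant-volume legs do no work.
W(i) = (753)(55.1 − 17.4) = 28388 J; W(iii) = (264)(17.4 − 55.1) = -9953 J.
W_net = 28388 − 9953 = 18435 J (the clockwise enclosed area).

W_net ≈ 18.4 kJ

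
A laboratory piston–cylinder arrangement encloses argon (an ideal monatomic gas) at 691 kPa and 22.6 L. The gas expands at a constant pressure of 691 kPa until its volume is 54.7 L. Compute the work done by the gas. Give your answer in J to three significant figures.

W ≈ 22200 J

Isobaric: W = P ΔV.
W = (691 kPa)(54.7 − 22.6 L) = (691)(32.1) = 22181 J.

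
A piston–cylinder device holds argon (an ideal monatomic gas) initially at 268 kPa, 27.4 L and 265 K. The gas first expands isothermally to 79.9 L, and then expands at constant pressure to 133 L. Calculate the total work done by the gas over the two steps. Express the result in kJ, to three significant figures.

W_total ≈ 12.7 kJ

Step 1 (isothermal): W = P₁V₁ ln(V₂/V₁) = (7343) ln(79.9/27.4) = 7859 J.
After step 1: P = 91.9 kPa, V = 79.9 L, T = 265 K.
Step 2 (isobaric): W = PΔV = (91.9 kPa)(133 − 79.9 L) = 4880 J.
W_total = 7859 + 4880 = 12739 J.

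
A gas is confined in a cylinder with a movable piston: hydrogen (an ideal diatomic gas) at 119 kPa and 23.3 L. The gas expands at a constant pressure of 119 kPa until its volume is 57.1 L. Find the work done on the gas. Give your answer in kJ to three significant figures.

W ≈ -4.02 kJ

Isobaric: W = P ΔV.
W = (119 kPa)(57.1 − 23.3 L) = (119)(33.8) = 4022 J.
Work on gas = −W_by = -4022 J.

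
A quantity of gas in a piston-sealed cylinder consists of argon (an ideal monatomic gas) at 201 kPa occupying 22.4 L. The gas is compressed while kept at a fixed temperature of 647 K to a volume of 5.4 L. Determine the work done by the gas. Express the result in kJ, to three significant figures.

W ≈ -6.41 kJ

Isothermal: W = nRT ln(V₂/V₁) = P₁V₁ ln(V₂/V₁).
P₁V₁ = (201 kPa)(22.4 L) = 4502 J.
W = 4502 × ln(5.4/22.4) = 4502 × -1.423
W_by_gas = -6405 J.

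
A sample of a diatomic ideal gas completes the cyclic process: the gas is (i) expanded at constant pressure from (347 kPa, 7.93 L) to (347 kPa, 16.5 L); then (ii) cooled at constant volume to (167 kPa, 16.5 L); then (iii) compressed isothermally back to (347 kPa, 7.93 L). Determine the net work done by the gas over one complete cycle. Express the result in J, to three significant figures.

W_net ≈ 955 J

Leg (i): W = PΔV = (347)(16.5 − 7.93) = 2974 J.
Leg (ii): W = 0.
Leg (iii): W = PᵢVᵢ ln(V_f/Vᵢ) = (2756) ln(7.93/16.5) = -2019 J.
W_net = 2974 − 2019 = 954.8 J.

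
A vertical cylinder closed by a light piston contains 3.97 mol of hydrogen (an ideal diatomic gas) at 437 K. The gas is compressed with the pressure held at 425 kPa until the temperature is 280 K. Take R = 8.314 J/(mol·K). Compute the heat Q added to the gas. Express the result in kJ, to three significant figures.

Isobaric: W = nRΔT = (3.97)(8.314)(-157) = -5182 J.
ΔU = nCᵥΔT with Cᵥ = 5R/2: ΔU = (3.97)(20.79)(-157) = -12955 J.
Q = ΔU + W = -12955 − 5182 = -18137 J.

Q ≈ -18.1 kJ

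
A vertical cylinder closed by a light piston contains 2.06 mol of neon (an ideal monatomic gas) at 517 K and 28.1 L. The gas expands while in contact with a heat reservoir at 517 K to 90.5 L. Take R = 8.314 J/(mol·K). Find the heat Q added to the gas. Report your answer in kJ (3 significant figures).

Isothermal ⇒ ΔU = 0, so Q = W = nRT ln(V₂/V₁).
Q = (2.06)(8.314)(517) ln(90.5/28.1) = 8855 × 1.17 = 10356 J.

Q ≈ 10.4 kJ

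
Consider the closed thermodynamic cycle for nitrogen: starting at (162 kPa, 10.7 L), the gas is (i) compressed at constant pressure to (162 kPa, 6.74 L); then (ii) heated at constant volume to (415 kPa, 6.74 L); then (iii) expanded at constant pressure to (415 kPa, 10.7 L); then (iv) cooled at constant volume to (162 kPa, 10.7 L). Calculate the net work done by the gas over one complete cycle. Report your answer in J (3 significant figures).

Constant-volume legs do no work.
W(i) = (162)(6.74 − 10.7) = -641.5 J; W(iii) = (415)(10.7 − 6.74) = 1643 J.
W_net = -641.5 + 1643 = 1002 J (the clockwise enclosed area).

W_net ≈ 1000 J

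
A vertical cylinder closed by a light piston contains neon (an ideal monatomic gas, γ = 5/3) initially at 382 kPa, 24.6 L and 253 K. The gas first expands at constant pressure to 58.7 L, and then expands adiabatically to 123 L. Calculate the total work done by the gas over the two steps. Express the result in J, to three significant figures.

Step 1 (isobaric): W = PΔV = (382 kPa)(58.7 − 24.6 L) = 13026 J.
After step 1: P = 382 kPa, V = 58.7 L, T = 603.7 K.
Step 2 (adiabatic): W = (P₁V₁ − P₂V₂)/(γ−1) = (22423 − 13694)/0.667 = 13094 J.
W_total = 13026 + 13094 = 26121 J.

W_total ≈ 26100 J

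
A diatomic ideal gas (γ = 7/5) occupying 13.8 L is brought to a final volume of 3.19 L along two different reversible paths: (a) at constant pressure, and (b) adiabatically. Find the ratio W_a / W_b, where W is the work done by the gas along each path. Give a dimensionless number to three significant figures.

W_a / W_b ≈ 0.386

Path (a) isobaric: W = P₁(V₂ − V₁) → W_a/(P₁V₁) = -0.7688.
Path (b) adiabatic: W = P₁V₁(1 − (V₁/V₂)^(γ−1))/(γ−1) → W_b/(P₁V₁) = -1.991.
W_a / W_b = -0.7688 / -1.991 = 0.3861.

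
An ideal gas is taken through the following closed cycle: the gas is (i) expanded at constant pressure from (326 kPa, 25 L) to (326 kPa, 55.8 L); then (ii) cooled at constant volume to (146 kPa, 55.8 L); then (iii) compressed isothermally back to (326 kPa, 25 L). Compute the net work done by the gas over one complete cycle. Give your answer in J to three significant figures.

Leg (i): W = PΔV = (326)(55.8 − 25) = 10041 J.
Leg (ii): W = 0.
Leg (iii): W = PᵢVᵢ ln(V_f/Vᵢ) = (8147) ln(25/55.8) = -6541 J.
W_net = 10041 − 6541 = 3500 J.

W_net ≈ 3500 J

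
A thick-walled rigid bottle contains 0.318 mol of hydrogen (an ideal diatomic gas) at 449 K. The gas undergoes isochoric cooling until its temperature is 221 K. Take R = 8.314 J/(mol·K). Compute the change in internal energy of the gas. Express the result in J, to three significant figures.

Constant volume ⇒ W = 0, so Q = ΔU = nCᵥΔT with Cᵥ = 5R/2 = 20.79 J/(mol·K).
ΔU = (0.318)(20.79)(221 − 449) = -1507 J.

ΔU ≈ -1510 J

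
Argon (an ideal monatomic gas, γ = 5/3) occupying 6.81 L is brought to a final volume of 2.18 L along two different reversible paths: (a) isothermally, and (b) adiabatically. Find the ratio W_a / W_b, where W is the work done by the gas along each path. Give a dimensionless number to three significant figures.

Path (a) isothermal: W = P₁V₁ ln(V₂/V₁) → W_a/(P₁V₁) = -1.139.
Path (b) adiabatic: W = P₁V₁(1 − (V₁/V₂)^(γ−1))/(γ−1) → W_b/(P₁V₁) = -1.705.
W_a / W_b = -1.139 / -1.705 = 0.6679.

W_a / W_b ≈ 0.668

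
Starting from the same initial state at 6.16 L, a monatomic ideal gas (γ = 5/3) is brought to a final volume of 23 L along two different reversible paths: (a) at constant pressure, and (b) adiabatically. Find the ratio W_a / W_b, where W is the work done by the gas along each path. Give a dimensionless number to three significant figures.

W_a / W_b ≈ 3.12

Path (a) isobaric: W = P₁(V₂ − V₁) → W_a/(P₁V₁) = 2.734.
Path (b) adiabatic: W = P₁V₁(1 − (V₁/V₂)^(γ−1))/(γ−1) → W_b/(P₁V₁) = 0.8768.
W_a / W_b = 2.734 / 0.8768 = 3.118.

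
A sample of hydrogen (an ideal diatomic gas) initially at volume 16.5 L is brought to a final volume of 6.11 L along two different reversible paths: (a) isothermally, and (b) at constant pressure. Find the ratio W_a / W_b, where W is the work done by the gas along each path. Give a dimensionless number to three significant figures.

Path (a) isothermal: W = P₁V₁ ln(V₂/V₁) → W_a/(P₁V₁) = -0.9934.
Path (b) isobaric: W = P₁(V₂ − V₁) → W_b/(P₁V₁) = -0.6297.
W_a / W_b = -0.9934 / -0.6297 = 1.578.

W_a / W_b ≈ 1.58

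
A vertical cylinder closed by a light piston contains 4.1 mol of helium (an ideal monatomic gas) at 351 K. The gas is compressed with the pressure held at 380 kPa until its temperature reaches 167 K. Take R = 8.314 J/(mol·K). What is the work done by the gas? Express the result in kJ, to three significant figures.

W ≈ -6.27 kJ

Isobaric: W = P ΔV = nR ΔT.
W = (4.1)(8.314)(167 − 351) = -6272 J.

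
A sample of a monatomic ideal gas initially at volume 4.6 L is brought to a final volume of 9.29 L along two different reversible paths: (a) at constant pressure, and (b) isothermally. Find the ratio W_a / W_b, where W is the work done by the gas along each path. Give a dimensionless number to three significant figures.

W_a / W_b ≈ 1.45

Path (a) isobaric: W = P₁(V₂ − V₁) → W_a/(P₁V₁) = 1.02.
Path (b) isothermal: W = P₁V₁ ln(V₂/V₁) → W_b/(P₁V₁) = 0.7029.
W_a / W_b = 1.02 / 0.7029 = 1.451.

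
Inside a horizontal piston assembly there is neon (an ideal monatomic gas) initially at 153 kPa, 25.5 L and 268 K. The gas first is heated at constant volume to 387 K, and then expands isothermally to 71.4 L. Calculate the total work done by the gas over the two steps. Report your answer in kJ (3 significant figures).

Step 1 (isochoric): W = 0 (constant volume).
After step 1: P = 220.9 kPa (V unchanged).
Step 2 (isothermal): W = P₁V₁ ln(V₂/V₁) = (5634) ln(71.4/25.5) = 5801 J.
W_total = 0 + 5801 = 5801 J.

W_total ≈ 5.80 kJ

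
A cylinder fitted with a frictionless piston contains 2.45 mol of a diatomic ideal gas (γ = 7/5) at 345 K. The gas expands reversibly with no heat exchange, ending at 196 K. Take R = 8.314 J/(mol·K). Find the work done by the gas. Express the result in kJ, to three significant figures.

Adiabatic ⇒ Q = 0, so W_by = −ΔU = nCᵥ(T₁ − T₂).
Cᵥ = 5R/2 = 20.79 J/(mol·K).
W = (2.45)(20.79)(345 − 196) = 7588 J.

W ≈ 7.59 kJ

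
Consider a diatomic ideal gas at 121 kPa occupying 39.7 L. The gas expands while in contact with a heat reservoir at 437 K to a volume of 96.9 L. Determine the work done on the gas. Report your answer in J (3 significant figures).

Isothermal: W = nRT ln(V₂/V₁) = P₁V₁ ln(V₂/V₁).
P₁V₁ = (121 kPa)(39.7 L) = 4804 J.
W = 4804 × ln(96.9/39.7) = 4804 × 0.8923
W_by_gas = 4286 J; work on gas = −W_by = -4286 J.

W ≈ -4290 J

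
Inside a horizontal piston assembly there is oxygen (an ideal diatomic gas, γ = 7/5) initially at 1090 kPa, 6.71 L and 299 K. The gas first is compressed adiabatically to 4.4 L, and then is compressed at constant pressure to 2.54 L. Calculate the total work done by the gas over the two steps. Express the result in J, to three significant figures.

Step 1 (adiabatic): W = (P₁V₁ − P₂V₂)/(γ−1) = (7314 − 8659)/0.4 = -3362 J.
After step 1: P = 1968 kPa, V = 4.4 L, T = 354 K.
Step 2 (isobaric): W = PΔV = (1968 kPa)(2.54 − 4.4 L) = -3660 J.
W_total = -3362 − 3660 = -7023 J.

W_total ≈ -7020 J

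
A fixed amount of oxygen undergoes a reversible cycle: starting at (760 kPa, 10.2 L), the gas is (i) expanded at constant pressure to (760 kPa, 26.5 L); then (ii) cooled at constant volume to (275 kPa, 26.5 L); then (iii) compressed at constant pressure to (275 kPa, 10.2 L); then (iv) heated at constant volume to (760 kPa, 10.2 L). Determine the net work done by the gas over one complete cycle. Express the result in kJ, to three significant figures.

W_net ≈ 7.91 kJ

Constant-volume legs do no work.
W(i) = (760)(26.5 − 10.2) = 12388 J; W(iii) = (275)(10.2 − 26.5) = -4482 J.
W_net = 12388 − 4482 = 7906 J (the clockwise enclosed area).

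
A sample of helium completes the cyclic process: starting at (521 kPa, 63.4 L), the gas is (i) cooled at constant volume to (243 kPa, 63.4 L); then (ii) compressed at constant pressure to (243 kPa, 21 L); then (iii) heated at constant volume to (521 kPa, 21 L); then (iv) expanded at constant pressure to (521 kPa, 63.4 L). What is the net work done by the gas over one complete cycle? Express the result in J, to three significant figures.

Constant-volume legs do no work.
W(ii) = (243)(21 − 63.4) = -10303 J; W(iv) = (521)(63.4 − 21) = 22090 J.
W_net = -10303 + 22090 = 11787 J (the clockwise enclosed area).

W_net ≈ 11800 J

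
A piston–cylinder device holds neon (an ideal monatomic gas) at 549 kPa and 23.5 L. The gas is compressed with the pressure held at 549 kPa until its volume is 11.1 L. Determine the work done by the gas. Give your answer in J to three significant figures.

Isobaric: W = P ΔV.
W = (549 kPa)(11.1 − 23.5 L) = (549)(-12.4) = -6808 J.

W ≈ -6810 J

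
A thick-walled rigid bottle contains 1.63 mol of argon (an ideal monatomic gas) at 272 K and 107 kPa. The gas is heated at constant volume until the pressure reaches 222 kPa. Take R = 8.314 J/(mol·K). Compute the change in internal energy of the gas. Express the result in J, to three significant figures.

Constant volume ⇒ W = 0, so Q = ΔU = nCᵥΔT with Cᵥ = 3R/2 = 12.47 J/(mol·K).
At constant V, T₂/T₁ = P₂/P₁ ⇒ ΔT = T₁(P₂/P₁ − 1) = 272·(222/107 − 1) = 292.3 K.
ΔU = (1.63)(12.47)(292.3) = 5943 J.

ΔU ≈ 5940 J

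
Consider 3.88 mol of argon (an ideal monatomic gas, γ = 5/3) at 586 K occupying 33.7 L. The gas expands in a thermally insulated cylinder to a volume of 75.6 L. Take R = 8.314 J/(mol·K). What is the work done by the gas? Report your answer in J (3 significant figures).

Adiabatic: TV^(γ−1) = const with γ = 5/3.
T₂ = T₁ (V₁/V₂)^(γ−1) = 586 × (33.7/75.6)^0.667 = 586 × 0.5835 = 342 K.
W_by = nCᵥ(T₁ − T₂) = (3.88)(12.47)(586 − 342) = 11809 J.

W ≈ 11800 J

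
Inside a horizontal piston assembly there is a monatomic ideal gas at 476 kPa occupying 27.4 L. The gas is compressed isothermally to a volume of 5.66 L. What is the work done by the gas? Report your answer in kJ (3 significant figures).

W ≈ -20.6 kJ

Isothermal: W = nRT ln(V₂/V₁) = P₁V₁ ln(V₂/V₁).
P₁V₁ = (476 kPa)(27.4 L) = 13042 J.
W = 13042 × ln(5.66/27.4) = 13042 × -1.577
W_by_gas = -20569 J.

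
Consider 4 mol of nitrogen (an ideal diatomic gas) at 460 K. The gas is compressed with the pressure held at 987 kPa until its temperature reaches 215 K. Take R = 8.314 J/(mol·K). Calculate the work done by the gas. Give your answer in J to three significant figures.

Isobaric: W = P ΔV = nR ΔT.
W = (4)(8.314)(215 − 460) = -8148 J.

W ≈ -8150 J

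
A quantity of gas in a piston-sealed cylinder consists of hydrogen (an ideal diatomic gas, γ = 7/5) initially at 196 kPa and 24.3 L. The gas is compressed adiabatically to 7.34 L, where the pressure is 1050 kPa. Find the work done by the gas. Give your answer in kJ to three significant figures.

Adiabatic: W = (P₁V₁ − P₂V₂)/(γ − 1) with γ = 7/5.
P₁V₁ = 4763 J, P₂V₂ = 7707 J.
W = (4763 − 7707) / 0.4 = -7361 J.

W ≈ -7.36 kJ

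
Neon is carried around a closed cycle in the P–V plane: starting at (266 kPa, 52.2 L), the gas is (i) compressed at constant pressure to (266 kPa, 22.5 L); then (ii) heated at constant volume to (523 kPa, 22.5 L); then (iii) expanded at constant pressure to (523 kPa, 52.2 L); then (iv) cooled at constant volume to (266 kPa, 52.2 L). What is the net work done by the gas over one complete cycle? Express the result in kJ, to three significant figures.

W_net ≈ 7.63 kJ

Constant-volume legs do no work.
W(i) = (266)(22.5 − 52.2) = -7900 J; W(iii) = (523)(52.2 − 22.5) = 15533 J.
W_net = -7900 + 15533 = 7633 J (the clockwise enclosed area).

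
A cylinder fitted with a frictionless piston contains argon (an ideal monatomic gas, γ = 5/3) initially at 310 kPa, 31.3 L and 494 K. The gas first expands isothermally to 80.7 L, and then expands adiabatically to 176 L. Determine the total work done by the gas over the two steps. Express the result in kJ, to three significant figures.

Step 1 (isothermal): W = P₁V₁ ln(V₂/V₁) = (9703) ln(80.7/31.3) = 9190 J.
After step 1: P = 120.2 kPa, V = 80.7 L, T = 494 K.
Step 2 (adiabatic): W = (P₁V₁ − P₂V₂)/(γ−1) = (9703 − 5770)/0.667 = 5900 J.
W_total = 9190 + 5900 = 15090 J.

W_total ≈ 15.1 kJ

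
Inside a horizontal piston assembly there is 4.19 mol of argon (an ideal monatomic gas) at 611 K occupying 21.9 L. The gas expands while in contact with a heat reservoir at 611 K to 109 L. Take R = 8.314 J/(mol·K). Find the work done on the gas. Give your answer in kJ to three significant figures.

Isothermal: W = nRT ln(V₂/V₁).
W = (4.19)(8.314)(611) × ln(109/21.9)
  = 21285 × 1.605
W_by_gas = 34159 J; work on gas = −W_by = -34159 J.

W ≈ -34.2 kJ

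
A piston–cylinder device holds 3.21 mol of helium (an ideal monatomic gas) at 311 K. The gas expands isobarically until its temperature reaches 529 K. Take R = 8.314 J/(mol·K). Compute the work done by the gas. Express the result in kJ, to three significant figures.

Isobaric: W = P ΔV = nR ΔT.
W = (3.21)(8.314)(529 − 311) = 5818 J.

W ≈ 5.82 kJ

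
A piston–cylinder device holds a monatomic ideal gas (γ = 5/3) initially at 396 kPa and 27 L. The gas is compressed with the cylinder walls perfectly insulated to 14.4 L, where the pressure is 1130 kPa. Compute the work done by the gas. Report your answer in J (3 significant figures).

W ≈ -8370 J

Adiabatic: W = (P₁V₁ − P₂V₂)/(γ − 1) with γ = 5/3.
P₁V₁ = 10692 J, P₂V₂ = 16272 J.
W = (10692 − 16272) / 0.6667 = -8370 J.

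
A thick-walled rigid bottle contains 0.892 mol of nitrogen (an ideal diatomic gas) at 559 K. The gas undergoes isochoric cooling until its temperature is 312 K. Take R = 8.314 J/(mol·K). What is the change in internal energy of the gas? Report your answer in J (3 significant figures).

ΔU ≈ -4580 J

Constant volume ⇒ W = 0, so Q = ΔU = nCᵥΔT with Cᵥ = 5R/2 = 20.79 J/(mol·K).
ΔU = (0.892)(20.79)(312 − 559) = -4579 J.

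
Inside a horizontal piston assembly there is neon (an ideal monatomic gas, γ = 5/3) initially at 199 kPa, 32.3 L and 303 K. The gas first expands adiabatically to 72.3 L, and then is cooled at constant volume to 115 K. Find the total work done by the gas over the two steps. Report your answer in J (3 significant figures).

Step 1 (adiabatic): W = (P₁V₁ − P₂V₂)/(γ−1) = (6428 − 3756)/0.667 = 4007 J.
Step 2 (isochoric): W = 0 (constant volume).
W_total = 4007 + 0 = 4007 J.

W_total ≈ 4010 J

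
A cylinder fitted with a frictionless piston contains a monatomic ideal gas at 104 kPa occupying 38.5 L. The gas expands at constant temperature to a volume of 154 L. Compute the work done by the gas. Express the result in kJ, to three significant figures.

W ≈ 5.55 kJ

Isothermal: W = nRT ln(V₂/V₁) = P₁V₁ ln(V₂/V₁).
P₁V₁ = (104 kPa)(38.5 L) = 4004 J.
W = 4004 × ln(154/38.5) = 4004 × 1.386
W_by_gas = 5551 J.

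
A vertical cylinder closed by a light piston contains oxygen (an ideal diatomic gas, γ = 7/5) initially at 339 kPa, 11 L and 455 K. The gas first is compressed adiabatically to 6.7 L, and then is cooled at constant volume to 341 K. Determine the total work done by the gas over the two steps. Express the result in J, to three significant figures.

W_total ≈ -2040 J

Step 1 (adiabatic): W = (P₁V₁ − P₂V₂)/(γ−1) = (3729 − 4547)/0.4 = -2045 J.
Step 2 (isochoric): W = 0 (constant volume).
W_total = -2045 + 0 = -2045 J.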